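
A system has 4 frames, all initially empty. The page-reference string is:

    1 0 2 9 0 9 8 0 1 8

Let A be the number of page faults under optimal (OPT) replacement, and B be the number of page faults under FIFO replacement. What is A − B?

-1

Under OPT: F F F F . . F . . . → 5 faults.
Under FIFO: F F F F . . F . F . → 6 faults.
A − B = 5 − 6 = -1.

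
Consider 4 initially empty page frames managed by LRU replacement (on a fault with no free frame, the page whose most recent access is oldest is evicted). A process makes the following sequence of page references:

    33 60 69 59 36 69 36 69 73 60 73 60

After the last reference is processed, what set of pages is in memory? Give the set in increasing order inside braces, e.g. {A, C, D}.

{36, 60, 69, 73}

33: miss, frames [33]
60: miss, frames [33, 60]
69: miss, frames [33, 60, 69]
59: miss, frames [33, 60, 69, 59]
36: miss, evict 33, frames [60, 69, 59, 36]
69: hit
36: hit
69: hit
73: miss, evict 60, frames [59, 36, 69, 73]
60: miss, evict 59, frames [36, 69, 73, 60]
73: hit
60: hit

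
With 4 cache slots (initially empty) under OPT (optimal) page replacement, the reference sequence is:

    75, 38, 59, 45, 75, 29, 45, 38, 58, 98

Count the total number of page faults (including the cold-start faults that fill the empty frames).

75 -> miss, frames (75)
38 -> miss, frames (75 38)
59 -> miss, frames (75 38 59)
45 -> miss, frames (75 38 59 45)
75 -> hit
29 -> miss, evict 59, frames (75 38 45 29)
45 -> hit
38 -> hit
58 -> miss, evict 29, frames (75 38 45 58)
98 -> miss, evict 58, frames (75 38 45 98)
Page faults: 7.

7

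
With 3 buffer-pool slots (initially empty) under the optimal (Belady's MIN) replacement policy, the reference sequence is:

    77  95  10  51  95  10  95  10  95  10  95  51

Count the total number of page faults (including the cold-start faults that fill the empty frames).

77: fault, frames (77)
95: fault, frames (77 95)
10: fault, frames (77 95 10)
51: fault, evict 77, frames (95 10 51)
95: hit
10: hit
95: hit
10: hit
95: hit
10: hit
95: hit
51: hit
Page faults: 4.

4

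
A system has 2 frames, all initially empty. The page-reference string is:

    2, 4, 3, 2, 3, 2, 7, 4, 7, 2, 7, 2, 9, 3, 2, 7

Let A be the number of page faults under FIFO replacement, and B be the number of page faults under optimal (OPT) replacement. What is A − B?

3

Under FIFO: F F F F . . F F . F F . F F F F → 12 faults.
Under OPT: F F F . . . F F . F . . F F . F → 9 faults.
A − B = 12 − 9 = 3.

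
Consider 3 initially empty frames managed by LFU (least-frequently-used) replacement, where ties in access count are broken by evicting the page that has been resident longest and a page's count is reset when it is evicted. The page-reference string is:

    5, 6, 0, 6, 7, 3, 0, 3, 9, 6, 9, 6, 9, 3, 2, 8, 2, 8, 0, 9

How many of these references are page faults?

12

5 → miss, frames {5}
6 → miss, frames {5,6}
0 → miss, frames {5,6,0}
6 → hit
7 → miss, evict 5, frames {6,0,7}
3 → miss, evict 0, frames {6,7,3}
0 → miss, evict 7, frames {6,3,0}
3 → hit
9 → miss, evict 0, frames {6,3,9}
6 → hit
9 → hit
6 → hit
9 → hit
3 → hit
2 → miss, evict 3, frames {6,9,2}
8 → miss, evict 2, frames {6,9,8}
2 → miss, evict 8, frames {6,9,2}
8 → miss, evict 2, frames {6,9,8}
0 → miss, evict 8, frames {6,9,0}
9 → hit
Page faults: 12.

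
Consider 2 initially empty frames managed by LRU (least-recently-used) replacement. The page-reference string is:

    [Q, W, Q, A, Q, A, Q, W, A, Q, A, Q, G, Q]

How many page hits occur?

Q → fault, frames [Q]
W → fault, frames [Q, W]
Q → hit
A → fault, evict W, frames [Q, A]
Q → hit
A → hit
Q → hit
W → fault, evict A, frames [Q, W]
A → fault, evict Q, frames [W, A]
Q → fault, evict W, frames [A, Q]
A → hit
Q → hit
G → fault, evict A, frames [Q, G]
Q → hit
Hits: 7.

7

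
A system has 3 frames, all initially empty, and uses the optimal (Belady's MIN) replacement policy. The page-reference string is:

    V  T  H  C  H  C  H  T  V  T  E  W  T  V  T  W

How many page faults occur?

V: miss, frames [V]
T: miss, frames [V, T]
H: miss, frames [V, T, H]
C: miss, evict V, frames [T, H, C]
H: hit
C: hit
H: hit
T: hit
V: miss, evict C, frames [T, H, V]
T: hit
E: miss, evict H, frames [T, V, E]
W: miss, evict E, frames [T, V, W]
T: hit
V: hit
T: hit
W: hit
Page faults: 7.

7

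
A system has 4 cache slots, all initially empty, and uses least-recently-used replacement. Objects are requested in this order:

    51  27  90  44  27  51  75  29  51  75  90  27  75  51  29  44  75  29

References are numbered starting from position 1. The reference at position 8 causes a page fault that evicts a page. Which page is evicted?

44

pos 1: 51: fault, frames [51]
pos 2: 27: fault, frames [51, 27]
pos 3: 90: fault, frames [51, 27, 90]
pos 4: 44: fault, frames [51, 27, 90, 44]
pos 5: 27: hit
pos 6: 51: hit
pos 7: 75: fault, evict 90, frames [44, 27, 51, 75]
pos 8: 29: fault, evict 44, frames [27, 51, 75, 29]
At position 8, page 44 is evicted.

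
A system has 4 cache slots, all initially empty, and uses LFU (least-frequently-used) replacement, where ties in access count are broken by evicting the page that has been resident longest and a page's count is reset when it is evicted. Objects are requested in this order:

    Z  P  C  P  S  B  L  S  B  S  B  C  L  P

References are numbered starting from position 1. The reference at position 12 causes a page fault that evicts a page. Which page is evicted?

pos 1: Z: miss, frames {Z}
pos 2: P: miss, frames {Z,P}
pos 3: C: miss, frames {Z,P,C}
pos 4: P: hit
pos 5: S: miss, frames {Z,P,C,S}
pos 6: B: miss, evict Z, frames {P,C,S,B}
pos 7: L: miss, evict C, frames {P,S,B,L}
pos 8: S: hit
pos 9: B: hit
pos 10: S: hit
pos 11: B: hit
pos 12: C: miss, evict L, frames {P,S,B,C}
At position 12, page L is evicted.

L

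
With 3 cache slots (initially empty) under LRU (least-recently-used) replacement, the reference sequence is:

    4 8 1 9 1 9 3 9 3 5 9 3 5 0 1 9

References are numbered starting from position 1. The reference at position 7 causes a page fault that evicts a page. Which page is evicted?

8

pos 1: 4 → fault, frames (4)
pos 2: 8 → fault, frames (4 8)
pos 3: 1 → fault, frames (4 8 1)
pos 4: 9 → fault, evict 4, frames (8 1 9)
pos 5: 1 → hit
pos 6: 9 → hit
pos 7: 3 → fault, evict 8, frames (1 9 3)
At position 7, page 8 is evicted.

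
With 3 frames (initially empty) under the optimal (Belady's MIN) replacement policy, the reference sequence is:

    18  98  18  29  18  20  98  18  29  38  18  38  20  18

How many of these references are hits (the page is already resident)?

18 -> fault, frames {18}
98 -> fault, frames {18,98}
18 -> hit
29 -> fault, frames {18,98,29}
18 -> hit
20 -> fault, evict 29, frames {18,98,20}
98 -> hit
18 -> hit
29 -> fault, evict 98, frames {18,20,29}
38 -> fault, evict 29, frames {18,20,38}
18 -> hit
38 -> hit
20 -> hit
18 -> hit
Hits: 8.

8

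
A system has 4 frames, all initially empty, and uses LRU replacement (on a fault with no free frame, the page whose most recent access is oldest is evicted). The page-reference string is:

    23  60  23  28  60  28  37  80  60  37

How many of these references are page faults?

23 → fault, frames {23}
60 → fault, frames {23,60}
23 → hit
28 → fault, frames {60,23,28}
60 → hit
28 → hit
37 → fault, frames {23,60,28,37}
80 → fault, evict 23, frames {60,28,37,80}
60 → hit
37 → hit
Page faults: 5.

5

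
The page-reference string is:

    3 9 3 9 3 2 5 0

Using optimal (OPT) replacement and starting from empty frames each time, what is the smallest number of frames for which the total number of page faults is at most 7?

2

f=1: 8 faults
f=2: 5 faults
f=3: 5 faults
f=4: 5 faults
f=5: 5 faults
Smallest f with faults ≤ 7 is 2.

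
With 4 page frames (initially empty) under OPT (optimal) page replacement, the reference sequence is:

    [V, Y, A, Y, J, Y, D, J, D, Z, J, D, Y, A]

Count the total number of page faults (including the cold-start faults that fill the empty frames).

7

V -> fault, frames (V)
Y -> fault, frames (V Y)
A -> fault, frames (V Y A)
Y -> hit
J -> fault, frames (V Y A J)
Y -> hit
D -> fault, evict V, frames (Y A J D)
J -> hit
D -> hit
Z -> fault, evict A, frames (Y J D Z)
J -> hit
D -> hit
Y -> hit
A -> fault, evict Z, frames (Y J D A)
Page faults: 7.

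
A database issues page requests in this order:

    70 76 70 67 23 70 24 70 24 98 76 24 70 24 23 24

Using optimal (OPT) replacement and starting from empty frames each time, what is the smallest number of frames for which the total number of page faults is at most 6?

f=1: 16 faults
f=2: 9 faults
f=3: 8 faults
f=4: 7 faults
f=5: 6 faults
f=6: 6 faults
Smallest f with faults ≤ 6 is 5.

5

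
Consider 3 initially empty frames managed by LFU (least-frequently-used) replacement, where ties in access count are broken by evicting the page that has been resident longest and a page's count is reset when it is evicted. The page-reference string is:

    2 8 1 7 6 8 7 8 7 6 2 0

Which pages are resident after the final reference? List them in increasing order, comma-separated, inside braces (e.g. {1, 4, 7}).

2 → fault, frames (2)
8 → fault, frames (2 8)
1 → fault, frames (2 8 1)
7 → fault, evict 2, frames (8 1 7)
6 → fault, evict 8, frames (1 7 6)
8 → fault, evict 1, frames (7 6 8)
7 → hit
8 → hit
7 → hit
6 → hit
2 → fault, evict 6, frames (7 8 2)
0 → fault, evict 2, frames (7 8 0)

{0, 7, 8}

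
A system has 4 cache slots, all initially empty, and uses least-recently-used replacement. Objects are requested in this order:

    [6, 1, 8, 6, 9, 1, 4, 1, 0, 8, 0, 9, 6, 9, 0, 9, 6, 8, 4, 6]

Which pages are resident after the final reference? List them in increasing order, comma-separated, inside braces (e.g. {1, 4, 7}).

6 -> miss, frames (6)
1 -> miss, frames (6 1)
8 -> miss, frames (6 1 8)
6 -> hit
9 -> miss, frames (1 8 6 9)
1 -> hit
4 -> miss, evict 8, frames (6 9 1 4)
1 -> hit
0 -> miss, evict 6, frames (9 4 1 0)
8 -> miss, evict 9, frames (4 1 0 8)
0 -> hit
9 -> miss, evict 4, frames (1 8 0 9)
6 -> miss, evict 1, frames (8 0 9 6)
9 -> hit
0 -> hit
9 -> hit
6 -> hit
8 -> hit
4 -> miss, evict 0, frames (9 6 8 4)
6 -> hit

{4, 6, 8, 9}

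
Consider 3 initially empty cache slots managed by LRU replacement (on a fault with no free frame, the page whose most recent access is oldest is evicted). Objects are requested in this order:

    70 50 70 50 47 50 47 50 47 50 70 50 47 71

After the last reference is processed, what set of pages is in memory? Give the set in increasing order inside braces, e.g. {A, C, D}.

70: fault, frames (70)
50: fault, frames (70 50)
70: hit
50: hit
47: fault, frames (70 50 47)
50: hit
47: hit
50: hit
47: hit
50: hit
70: hit
50: hit
47: hit
71: fault, evict 70, frames (50 47 71)

{47, 50, 71}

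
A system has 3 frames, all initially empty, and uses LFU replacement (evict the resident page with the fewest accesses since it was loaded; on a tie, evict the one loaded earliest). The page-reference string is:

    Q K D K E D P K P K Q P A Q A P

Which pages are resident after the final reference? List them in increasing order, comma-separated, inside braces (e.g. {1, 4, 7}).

Q: miss, frames {Q}
K: miss, frames {Q,K}
D: miss, frames {Q,K,D}
K: hit
E: miss, evict Q, frames {K,D,E}
D: hit
P: miss, evict E, frames {K,D,P}
K: hit
P: hit
K: hit
Q: miss, evict D, frames {K,P,Q}
P: hit
A: miss, evict Q, frames {K,P,A}
Q: miss, evict A, frames {K,P,Q}
A: miss, evict Q, frames {K,P,A}
P: hit

{A, K, P}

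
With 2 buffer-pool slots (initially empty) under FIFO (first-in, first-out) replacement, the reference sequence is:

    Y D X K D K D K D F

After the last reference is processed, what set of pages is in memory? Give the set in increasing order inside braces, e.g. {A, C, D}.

Y → fault, frames (Y)
D → fault, frames (Y D)
X → fault, evict Y, frames (D X)
K → fault, evict D, frames (X K)
D → fault, evict X, frames (K D)
K → hit
D → hit
K → hit
D → hit
F → fault, evict K, frames (D F)

{D, F}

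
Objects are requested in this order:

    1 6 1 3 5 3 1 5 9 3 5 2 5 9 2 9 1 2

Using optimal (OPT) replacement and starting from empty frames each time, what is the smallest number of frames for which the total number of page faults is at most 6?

f=1: 18 faults
f=2: 10 faults
f=3: 7 faults
f=4: 6 faults
f=5: 6 faults
f=6: 6 faults
Smallest f with faults ≤ 6 is 4.

4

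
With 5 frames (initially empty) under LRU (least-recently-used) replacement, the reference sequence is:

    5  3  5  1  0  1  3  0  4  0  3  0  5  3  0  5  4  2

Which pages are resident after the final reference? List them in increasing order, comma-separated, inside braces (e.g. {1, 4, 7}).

5 -> fault, frames {5}
3 -> fault, frames {5,3}
5 -> hit
1 -> fault, frames {3,5,1}
0 -> fault, frames {3,5,1,0}
1 -> hit
3 -> hit
0 -> hit
4 -> fault, frames {5,1,3,0,4}
0 -> hit
3 -> hit
0 -> hit
5 -> hit
3 -> hit
0 -> hit
5 -> hit
4 -> hit
2 -> fault, evict 1, frames {3,0,5,4,2}

{0, 2, 3, 4, 5}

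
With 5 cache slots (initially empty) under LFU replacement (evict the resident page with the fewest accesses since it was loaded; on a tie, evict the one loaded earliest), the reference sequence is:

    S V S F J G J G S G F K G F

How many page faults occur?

6

S → miss, frames (S)
V → miss, frames (S V)
S → hit
F → miss, frames (S V F)
J → miss, frames (S V F J)
G → miss, frames (S V F J G)
J → hit
G → hit
S → hit
G → hit
F → hit
K → miss, evict V, frames (S F J G K)
G → hit
F → hit
Page faults: 6.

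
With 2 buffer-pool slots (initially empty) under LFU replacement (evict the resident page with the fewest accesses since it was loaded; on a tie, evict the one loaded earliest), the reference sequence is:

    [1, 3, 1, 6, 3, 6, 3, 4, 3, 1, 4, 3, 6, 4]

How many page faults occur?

1 → miss, frames (1)
3 → miss, frames (1 3)
1 → hit
6 → miss, evict 3, frames (1 6)
3 → miss, evict 6, frames (1 3)
6 → miss, evict 3, frames (1 6)
3 → miss, evict 6, frames (1 3)
4 → miss, evict 3, frames (1 4)
3 → miss, evict 4, frames (1 3)
1 → hit
4 → miss, evict 3, frames (1 4)
3 → miss, evict 4, frames (1 3)
6 → miss, evict 3, frames (1 6)
4 → miss, evict 6, frames (1 4)
Page faults: 12.

12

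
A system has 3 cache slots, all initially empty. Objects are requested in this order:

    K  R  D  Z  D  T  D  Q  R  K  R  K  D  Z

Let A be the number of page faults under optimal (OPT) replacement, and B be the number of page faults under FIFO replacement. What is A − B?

Under OPT: F F F F . F . F . F . . . F → 8 faults.
Under FIFO: F F F F . F . F F F . . F F → 10 faults.
A − B = 8 − 10 = -2.

-2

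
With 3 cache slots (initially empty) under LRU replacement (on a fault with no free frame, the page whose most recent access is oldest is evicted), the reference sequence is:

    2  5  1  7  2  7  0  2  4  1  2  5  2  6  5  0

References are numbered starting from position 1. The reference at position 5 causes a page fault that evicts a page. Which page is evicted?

5

pos 1: 2 -> miss, frames [2]
pos 2: 5 -> miss, frames [2, 5]
pos 3: 1 -> miss, frames [2, 5, 1]
pos 4: 7 -> miss, evict 2, frames [5, 1, 7]
pos 5: 2 -> miss, evict 5, frames [1, 7, 2]
At position 5, page 5 is evicted.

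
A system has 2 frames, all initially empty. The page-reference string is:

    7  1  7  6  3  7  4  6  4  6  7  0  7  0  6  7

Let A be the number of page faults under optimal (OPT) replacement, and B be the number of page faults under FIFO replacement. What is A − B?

Under OPT: F F . F F . F F . . F F . . F . → 9 faults.
Under FIFO: F F . F F F F F . . F F . . F F → 11 faults.
A − B = 9 − 11 = -2.

-2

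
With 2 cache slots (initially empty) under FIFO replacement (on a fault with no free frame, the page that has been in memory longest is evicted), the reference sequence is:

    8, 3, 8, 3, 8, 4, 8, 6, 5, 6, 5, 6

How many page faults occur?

8 -> miss, frames {8}
3 -> miss, frames {8,3}
8 -> hit
3 -> hit
8 -> hit
4 -> miss, evict 8, frames {3,4}
8 -> miss, evict 3, frames {4,8}
6 -> miss, evict 4, frames {8,6}
5 -> miss, evict 8, frames {6,5}
6 -> hit
5 -> hit
6 -> hit
Page faults: 6.

6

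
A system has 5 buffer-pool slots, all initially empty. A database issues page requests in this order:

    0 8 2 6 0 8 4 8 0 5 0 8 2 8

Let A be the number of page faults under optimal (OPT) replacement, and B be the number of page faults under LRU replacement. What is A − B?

Under OPT: F F F F . . F . . F . . . . → 6 faults.
Under LRU: F F F F . . F . . F . . F . → 7 faults.
A − B = 6 − 7 = -1.

-1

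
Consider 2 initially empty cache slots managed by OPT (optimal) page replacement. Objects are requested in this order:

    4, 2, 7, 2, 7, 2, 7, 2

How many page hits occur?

4 → fault, frames {4}
2 → fault, frames {4,2}
7 → fault, evict 4, frames {2,7}
2 → hit
7 → hit
2 → hit
7 → hit
2 → hit
Hits: 5.

5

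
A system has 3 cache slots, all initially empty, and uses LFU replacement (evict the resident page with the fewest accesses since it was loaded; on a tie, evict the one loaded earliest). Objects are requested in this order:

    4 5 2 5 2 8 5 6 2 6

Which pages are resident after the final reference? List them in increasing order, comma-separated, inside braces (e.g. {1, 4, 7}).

4: fault, frames [4]
5: fault, frames [4, 5]
2: fault, frames [4, 5, 2]
5: hit
2: hit
8: fault, evict 4, frames [5, 2, 8]
5: hit
6: fault, evict 8, frames [5, 2, 6]
2: hit
6: hit

{2, 5, 6}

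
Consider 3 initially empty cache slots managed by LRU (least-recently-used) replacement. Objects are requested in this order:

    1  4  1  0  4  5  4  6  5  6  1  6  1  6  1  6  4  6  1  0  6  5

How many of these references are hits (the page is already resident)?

1 -> miss, frames {1}
4 -> miss, frames {1,4}
1 -> hit
0 -> miss, frames {4,1,0}
4 -> hit
5 -> miss, evict 1, frames {0,4,5}
4 -> hit
6 -> miss, evict 0, frames {5,4,6}
5 -> hit
6 -> hit
1 -> miss, evict 4, frames {5,6,1}
6 -> hit
1 -> hit
6 -> hit
1 -> hit
6 -> hit
4 -> miss, evict 5, frames {1,6,4}
6 -> hit
1 -> hit
0 -> miss, evict 4, frames {6,1,0}
6 -> hit
5 -> miss, evict 1, frames {0,6,5}
Hits: 13.

13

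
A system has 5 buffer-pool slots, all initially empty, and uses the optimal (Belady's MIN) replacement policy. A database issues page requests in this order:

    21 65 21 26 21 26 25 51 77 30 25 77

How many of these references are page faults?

21 → fault, frames (21)
65 → fault, frames (21 65)
21 → hit
26 → fault, frames (21 65 26)
21 → hit
26 → hit
25 → fault, frames (21 65 26 25)
51 → fault, frames (21 65 26 25 51)
77 → fault, evict 51, frames (21 65 26 25 77)
30 → fault, evict 26, frames (21 65 25 77 30)
25 → hit
77 → hit
Page faults: 7.

7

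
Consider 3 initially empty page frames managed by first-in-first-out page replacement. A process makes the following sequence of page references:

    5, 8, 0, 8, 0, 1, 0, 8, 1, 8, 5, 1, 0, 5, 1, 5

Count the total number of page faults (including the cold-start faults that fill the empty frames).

5 → miss, frames (5)
8 → miss, frames (5 8)
0 → miss, frames (5 8 0)
8 → hit
0 → hit
1 → miss, evict 5, frames (8 0 1)
0 → hit
8 → hit
1 → hit
8 → hit
5 → miss, evict 8, frames (0 1 5)
1 → hit
0 → hit
5 → hit
1 → hit
5 → hit
Page faults: 5.

5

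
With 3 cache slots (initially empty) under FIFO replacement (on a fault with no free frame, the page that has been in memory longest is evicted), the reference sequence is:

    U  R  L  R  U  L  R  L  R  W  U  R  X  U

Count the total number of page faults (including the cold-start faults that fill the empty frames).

U: miss, frames [U]
R: miss, frames [U, R]
L: miss, frames [U, R, L]
R: hit
U: hit
L: hit
R: hit
L: hit
R: hit
W: miss, evict U, frames [R, L, W]
U: miss, evict R, frames [L, W, U]
R: miss, evict L, frames [W, U, R]
X: miss, evict W, frames [U, R, X]
U: hit
Page faults: 7.

7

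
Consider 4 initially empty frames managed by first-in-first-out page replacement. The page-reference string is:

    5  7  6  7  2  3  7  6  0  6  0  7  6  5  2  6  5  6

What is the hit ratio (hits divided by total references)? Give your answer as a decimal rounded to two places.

0.44

5 -> miss, frames (5)
7 -> miss, frames (5 7)
6 -> miss, frames (5 7 6)
7 -> hit
2 -> miss, frames (5 7 6 2)
3 -> miss, evict 5, frames (7 6 2 3)
7 -> hit
6 -> hit
0 -> miss, evict 7, frames (6 2 3 0)
6 -> hit
0 -> hit
7 -> miss, evict 6, frames (2 3 0 7)
6 -> miss, evict 2, frames (3 0 7 6)
5 -> miss, evict 3, frames (0 7 6 5)
2 -> miss, evict 0, frames (7 6 5 2)
6 -> hit
5 -> hit
6 -> hit
Hits: 8 of 18 references → 8/18 = 0.4444.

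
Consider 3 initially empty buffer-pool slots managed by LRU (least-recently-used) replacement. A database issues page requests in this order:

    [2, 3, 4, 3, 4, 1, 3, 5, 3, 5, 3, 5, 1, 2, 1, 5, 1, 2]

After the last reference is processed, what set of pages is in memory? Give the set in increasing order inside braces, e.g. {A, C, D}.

2: miss, frames (2)
3: miss, frames (2 3)
4: miss, frames (2 3 4)
3: hit
4: hit
1: miss, evict 2, frames (3 4 1)
3: hit
5: miss, evict 4, frames (1 3 5)
3: hit
5: hit
3: hit
5: hit
1: hit
2: miss, evict 3, frames (5 1 2)
1: hit
5: hit
1: hit
2: hit

{1, 2, 5}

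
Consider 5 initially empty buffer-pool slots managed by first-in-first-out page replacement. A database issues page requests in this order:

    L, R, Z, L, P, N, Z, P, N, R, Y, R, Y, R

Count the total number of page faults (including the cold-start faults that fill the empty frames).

L: miss, frames (L)
R: miss, frames (L R)
Z: miss, frames (L R Z)
L: hit
P: miss, frames (L R Z P)
N: miss, frames (L R Z P N)
Z: hit
P: hit
N: hit
R: hit
Y: miss, evict L, frames (R Z P N Y)
R: hit
Y: hit
R: hit
Page faults: 6.

6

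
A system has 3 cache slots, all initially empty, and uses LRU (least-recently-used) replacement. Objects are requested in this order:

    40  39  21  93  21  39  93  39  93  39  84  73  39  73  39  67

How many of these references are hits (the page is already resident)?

9

40 → fault, frames {40}
39 → fault, frames {40,39}
21 → fault, frames {40,39,21}
93 → fault, evict 40, frames {39,21,93}
21 → hit
39 → hit
93 → hit
39 → hit
93 → hit
39 → hit
84 → fault, evict 21, frames {93,39,84}
73 → fault, evict 93, frames {39,84,73}
39 → hit
73 → hit
39 → hit
67 → fault, evict 84, frames {73,39,67}
Hits: 9.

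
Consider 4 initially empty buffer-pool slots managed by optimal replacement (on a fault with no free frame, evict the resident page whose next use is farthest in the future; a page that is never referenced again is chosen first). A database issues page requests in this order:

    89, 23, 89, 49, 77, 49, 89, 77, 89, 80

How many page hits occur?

5

89: miss, frames (89)
23: miss, frames (89 23)
89: hit
49: miss, frames (89 23 49)
77: miss, frames (89 23 49 77)
49: hit
89: hit
77: hit
89: hit
80: miss, evict 77, frames (89 23 49 80)
Hits: 5.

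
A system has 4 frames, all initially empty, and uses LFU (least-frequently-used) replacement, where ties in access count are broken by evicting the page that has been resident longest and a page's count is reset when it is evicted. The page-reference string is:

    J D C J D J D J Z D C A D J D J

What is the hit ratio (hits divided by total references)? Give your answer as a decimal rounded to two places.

J -> miss, frames [J]
D -> miss, frames [J, D]
C -> miss, frames [J, D, C]
J -> hit
D -> hit
J -> hit
D -> hit
J -> hit
Z -> miss, frames [J, D, C, Z]
D -> hit
C -> hit
A -> miss, evict Z, frames [J, D, C, A]
D -> hit
J -> hit
D -> hit
J -> hit
Hits: 11 of 16 references → 11/16 = 0.6875.

0.69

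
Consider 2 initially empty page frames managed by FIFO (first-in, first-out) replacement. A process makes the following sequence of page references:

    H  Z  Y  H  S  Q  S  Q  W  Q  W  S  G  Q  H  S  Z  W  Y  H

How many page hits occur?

4

H: fault, frames [H]
Z: fault, frames [H, Z]
Y: fault, evict H, frames [Z, Y]
H: fault, evict Z, frames [Y, H]
S: fault, evict Y, frames [H, S]
Q: fault, evict H, frames [S, Q]
S: hit
Q: hit
W: fault, evict S, frames [Q, W]
Q: hit
W: hit
S: fault, evict Q, frames [W, S]
G: fault, evict W, frames [S, G]
Q: fault, evict S, frames [G, Q]
H: fault, evict G, frames [Q, H]
S: fault, evict Q, frames [H, S]
Z: fault, evict H, frames [S, Z]
W: fault, evict S, frames [Z, W]
Y: fault, evict Z, frames [W, Y]
H: fault, evict W, frames [Y, H]
Hits: 4.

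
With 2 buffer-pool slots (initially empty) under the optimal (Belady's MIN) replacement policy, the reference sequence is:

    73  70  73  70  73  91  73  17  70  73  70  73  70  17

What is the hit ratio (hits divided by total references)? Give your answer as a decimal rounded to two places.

73 → miss, frames {73}
70 → miss, frames {73,70}
73 → hit
70 → hit
73 → hit
91 → miss, evict 70, frames {73,91}
73 → hit
17 → miss, evict 91, frames {73,17}
70 → miss, evict 17, frames {73,70}
73 → hit
70 → hit
73 → hit
70 → hit
17 → miss, evict 70, frames {73,17}
Hits: 8 of 14 references → 8/14 = 0.5714.

0.57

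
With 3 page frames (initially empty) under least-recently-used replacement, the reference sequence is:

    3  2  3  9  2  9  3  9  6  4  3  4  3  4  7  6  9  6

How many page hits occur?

9

3 -> fault, frames {3}
2 -> fault, frames {3,2}
3 -> hit
9 -> fault, frames {2,3,9}
2 -> hit
9 -> hit
3 -> hit
9 -> hit
6 -> fault, evict 2, frames {3,9,6}
4 -> fault, evict 3, frames {9,6,4}
3 -> fault, evict 9, frames {6,4,3}
4 -> hit
3 -> hit
4 -> hit
7 -> fault, evict 6, frames {3,4,7}
6 -> fault, evict 3, frames {4,7,6}
9 -> fault, evict 4, frames {7,6,9}
6 -> hit
Hits: 9.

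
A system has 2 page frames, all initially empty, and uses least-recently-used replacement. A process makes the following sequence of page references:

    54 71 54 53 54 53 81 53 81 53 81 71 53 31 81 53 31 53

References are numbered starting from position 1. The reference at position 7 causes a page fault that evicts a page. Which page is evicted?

pos 1: 54 → fault, frames (54)
pos 2: 71 → fault, frames (54 71)
pos 3: 54 → hit
pos 4: 53 → fault, evict 71, frames (54 53)
pos 5: 54 → hit
pos 6: 53 → hit
pos 7: 81 → fault, evict 54, frames (53 81)
At position 7, page 54 is evicted.

54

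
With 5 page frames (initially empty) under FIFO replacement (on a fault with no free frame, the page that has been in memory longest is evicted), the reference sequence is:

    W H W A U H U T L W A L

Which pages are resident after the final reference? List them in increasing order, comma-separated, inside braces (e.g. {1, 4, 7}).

{A, L, T, U, W}

W -> miss, frames {W}
H -> miss, frames {W,H}
W -> hit
A -> miss, frames {W,H,A}
U -> miss, frames {W,H,A,U}
H -> hit
U -> hit
T -> miss, frames {W,H,A,U,T}
L -> miss, evict W, frames {H,A,U,T,L}
W -> miss, evict H, frames {A,U,T,L,W}
A -> hit
L -> hit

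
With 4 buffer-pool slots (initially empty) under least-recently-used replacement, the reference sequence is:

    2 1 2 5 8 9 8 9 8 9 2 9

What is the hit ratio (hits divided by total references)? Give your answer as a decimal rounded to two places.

0.58

2 → miss, frames {2}
1 → miss, frames {2,1}
2 → hit
5 → miss, frames {1,2,5}
8 → miss, frames {1,2,5,8}
9 → miss, evict 1, frames {2,5,8,9}
8 → hit
9 → hit
8 → hit
9 → hit
2 → hit
9 → hit
Hits: 7 of 12 references → 7/12 = 0.5833.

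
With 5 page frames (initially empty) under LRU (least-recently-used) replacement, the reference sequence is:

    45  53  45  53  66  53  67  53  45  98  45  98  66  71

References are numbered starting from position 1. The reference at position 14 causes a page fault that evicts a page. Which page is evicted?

pos 1: 45: miss, frames [45]
pos 2: 53: miss, frames [45, 53]
pos 3: 45: hit
pos 4: 53: hit
pos 5: 66: miss, frames [45, 53, 66]
pos 6: 53: hit
pos 7: 67: miss, frames [45, 66, 53, 67]
pos 8: 53: hit
pos 9: 45: hit
pos 10: 98: miss, frames [66, 67, 53, 45, 98]
pos 11: 45: hit
pos 12: 98: hit
pos 13: 66: hit
pos 14: 71: miss, evict 67, frames [53, 45, 98, 66, 71]
At position 14, page 67 is evicted.

67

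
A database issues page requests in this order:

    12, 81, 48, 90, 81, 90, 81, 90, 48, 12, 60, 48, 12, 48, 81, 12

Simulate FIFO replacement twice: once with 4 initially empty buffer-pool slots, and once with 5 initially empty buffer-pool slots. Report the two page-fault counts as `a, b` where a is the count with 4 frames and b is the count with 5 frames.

4 frames: F F F F . . . . . . F . F . F . → 7 faults.
5 frames: F F F F . . . . . . F . . . . . → 5 faults.
5 < 7: adding a frame reduced faults, as is typical.

7, 5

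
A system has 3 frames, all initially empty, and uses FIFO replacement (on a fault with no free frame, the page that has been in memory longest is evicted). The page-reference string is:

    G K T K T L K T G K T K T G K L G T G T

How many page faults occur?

9

G → fault, frames {G}
K → fault, frames {G,K}
T → fault, frames {G,K,T}
K → hit
T → hit
L → fault, evict G, frames {K,T,L}
K → hit
T → hit
G → fault, evict K, frames {T,L,G}
K → fault, evict T, frames {L,G,K}
T → fault, evict L, frames {G,K,T}
K → hit
T → hit
G → hit
K → hit
L → fault, evict G, frames {K,T,L}
G → fault, evict K, frames {T,L,G}
T → hit
G → hit
T → hit
Page faults: 9.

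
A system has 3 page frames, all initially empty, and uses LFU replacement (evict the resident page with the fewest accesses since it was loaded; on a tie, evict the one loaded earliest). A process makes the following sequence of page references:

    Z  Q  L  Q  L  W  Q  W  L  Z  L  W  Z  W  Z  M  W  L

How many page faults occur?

11

Z -> miss, frames [Z]
Q -> miss, frames [Z, Q]
L -> miss, frames [Z, Q, L]
Q -> hit
L -> hit
W -> miss, evict Z, frames [Q, L, W]
Q -> hit
W -> hit
L -> hit
Z -> miss, evict W, frames [Q, L, Z]
L -> hit
W -> miss, evict Z, frames [Q, L, W]
Z -> miss, evict W, frames [Q, L, Z]
W -> miss, evict Z, frames [Q, L, W]
Z -> miss, evict W, frames [Q, L, Z]
M -> miss, evict Z, frames [Q, L, M]
W -> miss, evict M, frames [Q, L, W]
L -> hit
Page faults: 11.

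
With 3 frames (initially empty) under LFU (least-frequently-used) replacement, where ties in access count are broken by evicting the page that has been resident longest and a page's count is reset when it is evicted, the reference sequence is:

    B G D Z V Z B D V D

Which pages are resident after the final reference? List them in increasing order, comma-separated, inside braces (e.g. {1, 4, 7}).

{D, V, Z}

B → fault, frames {B}
G → fault, frames {B,G}
D → fault, frames {B,G,D}
Z → fault, evict B, frames {G,D,Z}
V → fault, evict G, frames {D,Z,V}
Z → hit
B → fault, evict D, frames {Z,V,B}
D → fault, evict V, frames {Z,B,D}
V → fault, evict B, frames {Z,D,V}
D → hit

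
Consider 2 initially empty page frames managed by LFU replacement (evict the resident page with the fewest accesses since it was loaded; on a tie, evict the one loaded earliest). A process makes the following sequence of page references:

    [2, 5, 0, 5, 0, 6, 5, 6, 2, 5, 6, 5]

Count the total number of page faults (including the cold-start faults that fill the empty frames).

10

2 -> miss, frames [2]
5 -> miss, frames [2, 5]
0 -> miss, evict 2, frames [5, 0]
5 -> hit
0 -> hit
6 -> miss, evict 5, frames [0, 6]
5 -> miss, evict 6, frames [0, 5]
6 -> miss, evict 5, frames [0, 6]
2 -> miss, evict 6, frames [0, 2]
5 -> miss, evict 2, frames [0, 5]
6 -> miss, evict 5, frames [0, 6]
5 -> miss, evict 6, frames [0, 5]
Page faults: 10.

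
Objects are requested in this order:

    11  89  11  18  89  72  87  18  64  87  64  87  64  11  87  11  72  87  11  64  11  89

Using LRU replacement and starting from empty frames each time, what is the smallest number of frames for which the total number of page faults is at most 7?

6

f=1: 22 faults
f=2: 16 faults
f=3: 11 faults
f=4: 9 faults
f=5: 8 faults
f=6: 6 faults
Smallest f with faults ≤ 7 is 6.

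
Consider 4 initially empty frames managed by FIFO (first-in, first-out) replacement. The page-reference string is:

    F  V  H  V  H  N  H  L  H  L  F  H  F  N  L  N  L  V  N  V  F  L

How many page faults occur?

7

F: fault, frames [F]
V: fault, frames [F, V]
H: fault, frames [F, V, H]
V: hit
H: hit
N: fault, frames [F, V, H, N]
H: hit
L: fault, evict F, frames [V, H, N, L]
H: hit
L: hit
F: fault, evict V, frames [H, N, L, F]
H: hit
F: hit
N: hit
L: hit
N: hit
L: hit
V: fault, evict H, frames [N, L, F, V]
N: hit
V: hit
F: hit
L: hit
Page faults: 7.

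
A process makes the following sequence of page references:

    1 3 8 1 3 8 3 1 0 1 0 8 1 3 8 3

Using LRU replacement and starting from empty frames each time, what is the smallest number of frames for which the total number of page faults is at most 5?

4

f=1: 16 faults
f=2: 12 faults
f=3: 6 faults
f=4: 4 faults
Smallest f with faults ≤ 5 is 4.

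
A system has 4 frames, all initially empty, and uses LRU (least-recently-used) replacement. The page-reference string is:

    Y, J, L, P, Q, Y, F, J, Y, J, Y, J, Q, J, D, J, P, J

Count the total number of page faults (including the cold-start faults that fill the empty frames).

Y: fault, frames [Y]
J: fault, frames [Y, J]
L: fault, frames [Y, J, L]
P: fault, frames [Y, J, L, P]
Q: fault, evict Y, frames [J, L, P, Q]
Y: fault, evict J, frames [L, P, Q, Y]
F: fault, evict L, frames [P, Q, Y, F]
J: fault, evict P, frames [Q, Y, F, J]
Y: hit
J: hit
Y: hit
J: hit
Q: hit
J: hit
D: fault, evict F, frames [Y, Q, J, D]
J: hit
P: fault, evict Y, frames [Q, D, J, P]
J: hit
Page faults: 10.

10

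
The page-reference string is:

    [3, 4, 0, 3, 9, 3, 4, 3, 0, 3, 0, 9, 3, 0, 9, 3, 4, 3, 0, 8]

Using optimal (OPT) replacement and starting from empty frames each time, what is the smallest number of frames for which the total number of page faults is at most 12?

f=1: 20 faults
f=2: 12 faults
f=3: 7 faults
f=4: 5 faults
f=5: 5 faults
Smallest f with faults ≤ 12 is 2.

2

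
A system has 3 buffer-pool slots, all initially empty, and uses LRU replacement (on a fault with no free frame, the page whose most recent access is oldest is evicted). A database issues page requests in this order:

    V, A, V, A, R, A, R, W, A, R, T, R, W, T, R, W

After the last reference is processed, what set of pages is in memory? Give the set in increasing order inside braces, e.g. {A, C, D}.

V -> fault, frames [V]
A -> fault, frames [V, A]
V -> hit
A -> hit
R -> fault, frames [V, A, R]
A -> hit
R -> hit
W -> fault, evict V, frames [A, R, W]
A -> hit
R -> hit
T -> fault, evict W, frames [A, R, T]
R -> hit
W -> fault, evict A, frames [T, R, W]
T -> hit
R -> hit
W -> hit

{R, T, W}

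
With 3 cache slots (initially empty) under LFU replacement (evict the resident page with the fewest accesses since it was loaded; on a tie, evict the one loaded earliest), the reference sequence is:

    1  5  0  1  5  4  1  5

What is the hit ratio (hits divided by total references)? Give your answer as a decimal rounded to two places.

1: miss, frames (1)
5: miss, frames (1 5)
0: miss, frames (1 5 0)
1: hit
5: hit
4: miss, evict 0, frames (1 5 4)
1: hit
5: hit
Hits: 4 of 8 references → 4/8 = 0.5000.

0.50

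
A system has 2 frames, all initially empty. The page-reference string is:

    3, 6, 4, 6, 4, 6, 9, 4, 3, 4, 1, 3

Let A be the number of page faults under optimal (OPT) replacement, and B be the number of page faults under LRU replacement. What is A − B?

-2

Under OPT: F F F . . . F . F . F . → 6 faults.
Under LRU: F F F . . . F F F . F F → 8 faults.
A − B = 6 − 8 = -2.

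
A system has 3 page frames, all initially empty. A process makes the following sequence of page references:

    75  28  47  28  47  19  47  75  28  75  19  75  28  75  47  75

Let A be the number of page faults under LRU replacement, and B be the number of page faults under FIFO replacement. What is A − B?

1

Under LRU: F F F . . F . F F . F . . . F . → 8 faults.
Under FIFO: F F F . . F . F F . . . . . F . → 7 faults.
A − B = 8 − 7 = 1.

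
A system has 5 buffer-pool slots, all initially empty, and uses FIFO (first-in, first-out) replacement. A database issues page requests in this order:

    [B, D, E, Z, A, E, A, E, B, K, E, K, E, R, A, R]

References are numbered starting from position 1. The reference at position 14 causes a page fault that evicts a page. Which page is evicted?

D

pos 1: B: miss, frames [B]
pos 2: D: miss, frames [B, D]
pos 3: E: miss, frames [B, D, E]
pos 4: Z: miss, frames [B, D, E, Z]
pos 5: A: miss, frames [B, D, E, Z, A]
pos 6: E: hit
pos 7: A: hit
pos 8: E: hit
pos 9: B: hit
pos 10: K: miss, evict B, frames [D, E, Z, A, K]
pos 11: E: hit
pos 12: K: hit
pos 13: E: hit
pos 14: R: miss, evict D, frames [E, Z, A, K, R]
At position 14, page D is evicted.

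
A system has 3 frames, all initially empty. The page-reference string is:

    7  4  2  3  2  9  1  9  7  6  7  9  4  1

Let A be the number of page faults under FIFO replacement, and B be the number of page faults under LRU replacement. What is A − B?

Under FIFO: F F F F . F F . F F . F F F → 11 faults.
Under LRU: F F F F . F F . F F . . F F → 10 faults.
A − B = 11 − 10 = 1.

1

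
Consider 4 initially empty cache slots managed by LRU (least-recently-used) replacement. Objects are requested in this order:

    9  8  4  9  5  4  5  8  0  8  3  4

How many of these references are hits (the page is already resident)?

9 → fault, frames [9]
8 → fault, frames [9, 8]
4 → fault, frames [9, 8, 4]
9 → hit
5 → fault, frames [8, 4, 9, 5]
4 → hit
5 → hit
8 → hit
0 → fault, evict 9, frames [4, 5, 8, 0]
8 → hit
3 → fault, evict 4, frames [5, 0, 8, 3]
4 → fault, evict 5, frames [0, 8, 3, 4]
Hits: 5.

5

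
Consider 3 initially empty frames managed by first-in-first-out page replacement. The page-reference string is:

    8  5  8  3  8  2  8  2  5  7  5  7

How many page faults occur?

7

8 → miss, frames (8)
5 → miss, frames (8 5)
8 → hit
3 → miss, frames (8 5 3)
8 → hit
2 → miss, evict 8, frames (5 3 2)
8 → miss, evict 5, frames (3 2 8)
2 → hit
5 → miss, evict 3, frames (2 8 5)
7 → miss, evict 2, frames (8 5 7)
5 → hit
7 → hit
Page faults: 7.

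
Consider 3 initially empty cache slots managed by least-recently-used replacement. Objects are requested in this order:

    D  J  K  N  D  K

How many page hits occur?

D: miss, frames {D}
J: miss, frames {D,J}
K: miss, frames {D,J,K}
N: miss, evict D, frames {J,K,N}
D: miss, evict J, frames {K,N,D}
K: hit
Hits: 1.

1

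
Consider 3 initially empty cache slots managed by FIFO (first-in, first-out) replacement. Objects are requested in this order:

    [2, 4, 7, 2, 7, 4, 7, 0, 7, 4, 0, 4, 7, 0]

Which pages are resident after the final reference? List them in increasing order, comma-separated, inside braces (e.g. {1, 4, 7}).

{0, 4, 7}

2 -> fault, frames (2)
4 -> fault, frames (2 4)
7 -> fault, frames (2 4 7)
2 -> hit
7 -> hit
4 -> hit
7 -> hit
0 -> fault, evict 2, frames (4 7 0)
7 -> hit
4 -> hit
0 -> hit
4 -> hit
7 -> hit
0 -> hit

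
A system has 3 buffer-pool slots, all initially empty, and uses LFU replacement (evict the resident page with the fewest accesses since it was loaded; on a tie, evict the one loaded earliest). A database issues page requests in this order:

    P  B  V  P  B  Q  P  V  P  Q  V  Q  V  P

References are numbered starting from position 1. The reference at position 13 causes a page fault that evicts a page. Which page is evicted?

pos 1: P: miss, frames (P)
pos 2: B: miss, frames (P B)
pos 3: V: miss, frames (P B V)
pos 4: P: hit
pos 5: B: hit
pos 6: Q: miss, evict V, frames (P B Q)
pos 7: P: hit
pos 8: V: miss, evict Q, frames (P B V)
pos 9: P: hit
pos 10: Q: miss, evict V, frames (P B Q)
pos 11: V: miss, evict Q, frames (P B V)
pos 12: Q: miss, evict V, frames (P B Q)
pos 13: V: miss, evict Q, frames (P B V)
At position 13, page Q is evicted.

Q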